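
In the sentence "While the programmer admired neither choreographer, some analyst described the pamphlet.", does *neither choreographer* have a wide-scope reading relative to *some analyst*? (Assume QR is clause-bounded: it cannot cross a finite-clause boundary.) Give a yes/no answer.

No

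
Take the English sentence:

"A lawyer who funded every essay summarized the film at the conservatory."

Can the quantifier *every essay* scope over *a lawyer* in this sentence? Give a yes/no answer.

*every essay* is embedded in the relative clause *who funded every essay*.
Relative clauses are scope islands: a quantifier cannot QR out of a relative clause to take scope in the matrix clause.
*every essay* > *a lawyer* would require crossing that boundary, which is illicit.

No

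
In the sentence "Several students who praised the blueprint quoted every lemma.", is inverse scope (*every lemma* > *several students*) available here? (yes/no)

Yes

*every lemma* is a matrix argument; only *several students* is modified by the relative clause *who praised the blueprint*, so the RC island is irrelevant to the target quantifier.
QR within a single clause is free, so the lower quantifier may take scope over the higher one.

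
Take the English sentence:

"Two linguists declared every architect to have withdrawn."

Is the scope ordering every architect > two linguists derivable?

*every architect* is an ECM subject; ECM complements are not islands, and the embedded quantifier may take matrix scope.
Since no island is crossed, the inverse ordering is licensed alongside surface scope.
Both orderings are possible: *two linguists* > *every architect* and *every architect* > *two linguists*.

Yes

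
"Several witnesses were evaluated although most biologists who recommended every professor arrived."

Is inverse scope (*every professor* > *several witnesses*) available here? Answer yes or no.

No

*every professor* sits inside the relative clause *who recommended every professor*, which is itself inside the adjunct *although most biologists who recommended every professor arrived*.
Nested islands: the RC island is itself inside an adjunct island, so wide scope is doubly excluded.
So the wide-scope reading for *every professor* is blocked.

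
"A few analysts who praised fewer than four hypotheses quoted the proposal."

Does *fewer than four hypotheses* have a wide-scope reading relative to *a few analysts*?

The DP *fewer than four hypotheses* is contained in the relative clause *who praised fewer than four hypotheses*.
Relative clauses block scope extraction: QR cannot target a position outside the modified NP.
The inverse ordering *fewer than four hypotheses* > *a few analysts* is therefore underivable.

No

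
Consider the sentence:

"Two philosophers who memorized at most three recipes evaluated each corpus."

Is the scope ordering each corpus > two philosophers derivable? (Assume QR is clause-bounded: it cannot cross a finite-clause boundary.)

Yes

Although the sentence contains a relative clause (*who memorized at most three recipes*), *each corpus* is outside it, in the matrix VP.
Clause-internal QR can adjoin the lower DP above the subject, yielding the inverse reading.
Both orderings are possible: *two philosophers* > *each corpus* and *each corpus* > *two philosophers*.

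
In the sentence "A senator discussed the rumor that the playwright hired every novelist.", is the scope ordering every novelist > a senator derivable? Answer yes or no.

No

Structurally, *every novelist* is inside the complex NP *the rumor that the playwright hired every novelist*.
Since the clause is the complement of a nominal head, the CNPC blocks scope extraction.
Hence only narrow scope for *every novelist* (under *a senator*) survives.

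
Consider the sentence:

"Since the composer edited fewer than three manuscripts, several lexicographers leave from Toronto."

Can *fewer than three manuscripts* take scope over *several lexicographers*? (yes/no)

No

The target quantifier *fewer than three manuscripts* is part of the adjunct clause *since the composer edited fewer than three manuscripts*.
The adjunct-island constraint bars QR out of an adverbial clause.
*fewer than three manuscripts* > *several lexicographers* would require crossing that boundary, which is illicit.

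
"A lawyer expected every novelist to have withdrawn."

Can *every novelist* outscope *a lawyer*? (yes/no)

Yes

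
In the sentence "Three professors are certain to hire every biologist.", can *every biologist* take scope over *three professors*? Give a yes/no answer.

Raising constructions are monoclausal for scope purposes; *every biologist* is not separated from *three professors* by any island.
Since no island is crossed, the inverse ordering is licensed alongside surface scope.

Yes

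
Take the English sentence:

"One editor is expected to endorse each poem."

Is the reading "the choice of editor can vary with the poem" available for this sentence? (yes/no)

Yes

This is the *each poem* > *one editor* reading.
*each poem* is inside a raising infinitive, which is transparent to QR (no CP barrier), so it behaves as a matrix argument.
Ordinary QR to a clause-peripheral position gives the wide-scope LF for the lower DP.
Both orderings are possible: *one editor* > *each poem* and *each poem* > *one editor*.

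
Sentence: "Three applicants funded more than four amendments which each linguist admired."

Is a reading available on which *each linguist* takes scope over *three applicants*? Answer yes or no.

No

The DP *each linguist* is contained in the relative clause *which each linguist admired* modifying *more than four amendments*.
Quantifiers inside a relative clause are trapped there; the RC boundary blocks QR.
*each linguist* is confined to the island and cannot take scope over *three applicants*.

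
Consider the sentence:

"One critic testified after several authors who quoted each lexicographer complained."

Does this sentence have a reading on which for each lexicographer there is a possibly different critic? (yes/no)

The described interpretation is the *each lexicographer* > *one critic* scoping.
*each lexicographer* occurs within the relative clause *who quoted each lexicographer*, which is itself inside the adjunct *after several authors who quoted each lexicographer complained*.
Nested islands: the RC island is itself inside an adjunct island, so wide scope is doubly excluded.
Hence only narrow scope for *each lexicographer* (under *one critic*) survives.

No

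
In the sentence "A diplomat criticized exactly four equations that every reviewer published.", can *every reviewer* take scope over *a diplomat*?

No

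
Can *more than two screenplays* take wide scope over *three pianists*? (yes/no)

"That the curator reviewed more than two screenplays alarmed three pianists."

The DP *more than two screenplays* is contained in the sentential subject *that the curator reviewed more than two screenplays*.
Clausal subjects are scope islands; QR from inside the subject into the matrix is barred.
*more than two screenplays* > *three pianists* would require crossing that boundary, which is illicit.

No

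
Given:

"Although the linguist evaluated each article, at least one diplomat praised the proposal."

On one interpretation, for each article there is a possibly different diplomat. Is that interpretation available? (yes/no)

No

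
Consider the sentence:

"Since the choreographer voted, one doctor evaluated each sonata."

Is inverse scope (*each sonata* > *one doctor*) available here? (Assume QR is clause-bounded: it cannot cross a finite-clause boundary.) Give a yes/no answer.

Yes

The adjunct clause does not contain *each sonata*, which is the matrix object.
Clause-internal QR can adjoin the lower DP above the subject, yielding the inverse reading.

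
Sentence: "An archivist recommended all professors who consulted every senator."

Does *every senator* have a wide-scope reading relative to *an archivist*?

No

*every senator* sits inside the relative clause *who consulted every senator* modifying *all professors*.
The relative clause forms an island for QR, so the quantifier is confined to the head noun's restrictor.
*every senator* > *an archivist* would require crossing that boundary, which is illicit.
(Only the surface reading survives: one fixed archivist with respect to all the relevant senators.)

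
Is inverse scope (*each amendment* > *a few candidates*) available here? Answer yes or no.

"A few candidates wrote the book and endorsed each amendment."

Structurally, *each amendment* is inside one conjunct of the coordinate structure (*endorsed each amendment*).
QR out of a conjunct would have to apply non-ATB, which the CSC forbids.
*each amendment* is confined to the island and cannot take scope over *a few candidates*.

No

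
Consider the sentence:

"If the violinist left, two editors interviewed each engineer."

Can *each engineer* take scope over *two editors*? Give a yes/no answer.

Yes

*each engineer* is a matrix argument; the adjunct is an island but the target quantifier is outside it.
Since no island is crossed, the inverse ordering is licensed alongside surface scope.
So *each engineer* > *two editors* is among the available readings.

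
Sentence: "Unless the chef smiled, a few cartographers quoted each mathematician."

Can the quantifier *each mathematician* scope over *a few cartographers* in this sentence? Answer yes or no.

The adjunct island is irrelevant here — *each mathematician* and *a few cartographers* are both in the matrix clause.
With no island boundary between them, the object can take inverse scope over the subject via ordinary QR within the clause.
The sentence is scopally ambiguous between *a few cartographers* > *each mathematician* and *each mathematician* > *a few cartographers*.

Yes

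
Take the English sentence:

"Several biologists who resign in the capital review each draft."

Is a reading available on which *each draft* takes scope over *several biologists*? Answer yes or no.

Yes

*each draft* is a matrix argument; only *several biologists* is modified by the relative clause *who resign in the capital*, so the RC island is irrelevant to the target quantifier.
No island intervenes, so both surface and inverse scope are derivable.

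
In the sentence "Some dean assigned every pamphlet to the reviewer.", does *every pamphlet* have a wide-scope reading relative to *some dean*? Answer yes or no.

Yes

*some dean* and *every pamphlet* are co-arguments of the matrix verb, with nothing but a clause-internal boundary between them.
Clause-internal QR can adjoin the lower DP above the subject, yielding the inverse reading.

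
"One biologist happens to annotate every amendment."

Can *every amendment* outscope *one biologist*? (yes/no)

*every amendment* is the object of the infinitival complement of a raising predicate; raising infinitives are transparent for QR, so the two DPs are in effect clausemates.
No island intervenes, so both surface and inverse scope are derivable.
Both orderings are possible: *one biologist* > *every amendment* and *every amendment* > *one biologist*.

Yes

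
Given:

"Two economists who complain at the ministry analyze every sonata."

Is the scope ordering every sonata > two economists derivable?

*every sonata* is a matrix argument; only *two economists* is modified by the relative clause *who complain at the ministry*, so the RC island is irrelevant to the target quantifier.
QR within a single clause is free, so the lower quantifier may take scope over the higher one.

Yes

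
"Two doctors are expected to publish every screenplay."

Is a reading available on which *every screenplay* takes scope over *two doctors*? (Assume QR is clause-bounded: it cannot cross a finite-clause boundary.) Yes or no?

The matrix predicate is a raising verb, whose infinitival complement is not a scope island — *every screenplay* can QR into the matrix clause.
Ordinary QR to a clause-peripheral position gives the wide-scope LF for the lower DP.

Yes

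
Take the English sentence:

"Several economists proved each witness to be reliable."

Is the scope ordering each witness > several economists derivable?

Yes

The ECM infinitive is scope-transparent — *each witness* is free to raise above *several economists*.
With no island boundary between them, the object can take inverse scope over the subject via ordinary QR within the clause.
Both orderings are possible: *several economists* > *each witness* and *each witness* > *several economists*.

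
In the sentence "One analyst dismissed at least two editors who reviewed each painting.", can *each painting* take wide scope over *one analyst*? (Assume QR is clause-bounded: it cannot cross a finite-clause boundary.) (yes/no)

Structurally, *each painting* is inside the relative clause *who reviewed each painting* modifying *at least two editors*.
Quantifiers inside a relative clause are trapped there; the RC boundary blocks QR.
There is no licit LF on which *each painting* c-commands *one analyst*.
(Only the surface reading survives: one fixed analyst with respect to all the relevant paintings.)

No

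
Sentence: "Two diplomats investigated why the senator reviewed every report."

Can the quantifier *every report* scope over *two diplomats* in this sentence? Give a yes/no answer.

The target quantifier *every report* is part of the embedded question *why the senator reviewed every report*.
An indirect question is a wh-island; the filled [Spec,CP] blocks QR across the CP edge.
Hence only narrow scope for *every report* (under *two diplomats*) survives.

No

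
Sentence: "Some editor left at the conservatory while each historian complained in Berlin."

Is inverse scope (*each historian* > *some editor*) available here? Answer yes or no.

No

The target quantifier *each historian* is part of the adjunct clause *while each historian complained in Berlin*.
Scope out of an adjunct clause is unavailable: QR respects the adjunct-island constraint.
There is no licit LF on which *each historian* c-commands *some editor*.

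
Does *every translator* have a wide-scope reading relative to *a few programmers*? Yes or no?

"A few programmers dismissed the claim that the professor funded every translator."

*every translator* occurs within the complex NP *the claim that the professor funded every translator*.
The complex NP is opaque for QR — the quantifier is frozen inside the noun's complement.
There is no licit LF on which *every translator* c-commands *a few programmers*.

No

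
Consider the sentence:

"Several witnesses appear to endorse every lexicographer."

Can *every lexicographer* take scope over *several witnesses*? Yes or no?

Infinitival complements of raising predicates do not block QR; *every lexicographer* and *several witnesses* are effectively clausemates.
Clause-internal QR can adjoin the lower DP above the subject, yielding the inverse reading.

Yes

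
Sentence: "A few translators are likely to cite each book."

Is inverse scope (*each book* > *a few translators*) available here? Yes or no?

Yes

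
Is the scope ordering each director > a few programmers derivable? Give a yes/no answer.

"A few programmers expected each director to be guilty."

Yes

ECM infinitives lack a CP barrier, so *each director* can QR over the matrix subject *a few programmers*.
Since no island is crossed, the inverse ordering is licensed alongside surface scope.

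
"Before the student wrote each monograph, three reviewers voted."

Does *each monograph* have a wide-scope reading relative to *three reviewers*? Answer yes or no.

No

Structurally, *each monograph* is inside the adjunct clause *before the student wrote each monograph*.
Adjunct clauses are scope islands: a quantifier inside an adjunct cannot raise into the matrix clause.
The ordering *each monograph* > *three reviewers* is therefore underivable.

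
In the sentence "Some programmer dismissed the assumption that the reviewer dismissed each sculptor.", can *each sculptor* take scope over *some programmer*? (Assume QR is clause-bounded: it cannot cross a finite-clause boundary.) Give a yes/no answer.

The target quantifier *each sculptor* is part of the complex NP *the assumption that the reviewer dismissed each sculptor*.
The complex NP is opaque for QR — the quantifier is frozen inside the noun's complement.
The inverse ordering *each sculptor* > *some programmer* is therefore underivable.

No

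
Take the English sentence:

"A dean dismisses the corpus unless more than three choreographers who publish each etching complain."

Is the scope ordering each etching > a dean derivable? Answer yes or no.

No

*each etching* occurs within the relative clause *who publish each etching*, which is itself inside the adjunct *unless more than three choreographers who publish each etching complain*.
Nested islands: the RC island is itself inside an adjunct island, so wide scope is doubly excluded.
So *each etching* cannot raise high enough to outscope *a dean*; only the surface ordering *a dean* > *each etching* is available.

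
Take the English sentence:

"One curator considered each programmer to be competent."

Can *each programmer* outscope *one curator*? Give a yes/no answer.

ECM infinitives lack a CP barrier, so *each programmer* can QR over the matrix subject *one curator*.
No island intervenes, so both surface and inverse scope are derivable.

Yes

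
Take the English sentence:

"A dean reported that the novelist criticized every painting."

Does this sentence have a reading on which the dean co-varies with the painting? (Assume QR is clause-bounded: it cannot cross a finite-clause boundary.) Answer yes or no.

No

That reading corresponds to *every painting* > *a dean*.
The target quantifier *every painting* is part of the finite complement clause *that the novelist criticized every painting*.
Given the clause-boundedness assumption, QR cannot cross the finite CP into the matrix.
So *every painting* cannot raise high enough to outscope *a dean*; only the surface ordering *a dean* > *every painting* is available.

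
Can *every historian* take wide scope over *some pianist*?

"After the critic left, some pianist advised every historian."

Yes

Neither queried DP is inside the adjunct, so the adjunct-island constraint does not apply.
Clause-internal QR can adjoin the lower DP above the subject, yielding the inverse reading.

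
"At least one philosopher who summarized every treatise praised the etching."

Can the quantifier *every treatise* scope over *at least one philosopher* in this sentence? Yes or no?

The DP *every treatise* is contained in the relative clause *who summarized every treatise*.
QR out of a relative clause is ruled out by the relative-clause island constraint.
So the wide-scope reading for *every treatise* is blocked.
(Only the surface reading survives: one fixed philosopher with respect to all the relevant treatises.)

No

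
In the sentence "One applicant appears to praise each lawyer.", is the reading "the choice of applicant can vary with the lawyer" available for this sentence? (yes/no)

Yes

That reading corresponds to *each lawyer* > *one applicant*.
The matrix predicate is a raising verb, whose infinitival complement is not a scope island — *each lawyer* can QR into the matrix clause.
QR within a single clause is free, so the lower quantifier may take scope over the higher one.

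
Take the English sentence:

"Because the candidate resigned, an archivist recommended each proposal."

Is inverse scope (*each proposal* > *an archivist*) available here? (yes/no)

Yes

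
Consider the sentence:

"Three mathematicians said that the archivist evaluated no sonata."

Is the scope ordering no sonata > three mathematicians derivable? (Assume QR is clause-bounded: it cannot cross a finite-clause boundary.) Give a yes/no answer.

*no sonata* is embedded in the finite complement clause *that the archivist evaluated no sonata*.
Under clause-bounded QR, a quantifier in an embedded finite clause cannot raise into the matrix clause.
The inverse ordering *no sonata* > *three mathematicians* is therefore underivable.

No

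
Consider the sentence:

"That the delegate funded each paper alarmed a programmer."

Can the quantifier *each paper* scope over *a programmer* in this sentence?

No

The target quantifier *each paper* is part of the sentential subject *that the delegate funded each paper*.
The subject-island constraint blocks QR out of a clausal subject.
*each paper* is confined to the island and cannot take scope over *a programmer*.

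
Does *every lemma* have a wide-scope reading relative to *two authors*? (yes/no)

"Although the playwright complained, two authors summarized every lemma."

Yes

Although there is an adjunct clause, *every lemma* is in the main clause, not inside the adjunct.
QR within a single clause is free, so the lower quantifier may take scope over the higher one.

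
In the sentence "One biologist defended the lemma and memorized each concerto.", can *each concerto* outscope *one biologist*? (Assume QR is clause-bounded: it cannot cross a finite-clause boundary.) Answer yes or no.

No

Structurally, *each concerto* is inside one conjunct of the coordinate structure (*memorized each concerto*).
QR out of a conjunct would have to apply non-ATB, which the CSC forbids.
So *each concerto* cannot raise to a position above *one biologist*.
(Only the surface reading survives: one fixed biologist with respect to all the relevant concertos.)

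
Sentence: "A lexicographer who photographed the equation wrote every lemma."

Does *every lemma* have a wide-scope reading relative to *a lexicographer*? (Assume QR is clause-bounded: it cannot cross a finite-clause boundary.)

*every lemma* is a matrix argument; only *a lexicographer* is modified by the relative clause *who photographed the equation*, so the RC island is irrelevant to the target quantifier.
Clause-internal QR can adjoin the lower DP above the subject, yielding the inverse reading.

Yes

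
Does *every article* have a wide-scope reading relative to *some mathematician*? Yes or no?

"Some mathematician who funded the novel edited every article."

Although the sentence contains a relative clause (*who funded the novel*), *every article* is outside it, in the matrix VP.
QR within a single clause is free, so the lower quantifier may take scope over the higher one.

Yes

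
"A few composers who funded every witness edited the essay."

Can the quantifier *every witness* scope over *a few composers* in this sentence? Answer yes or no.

No

Structurally, *every witness* is inside the relative clause *who funded every witness*.
The relative clause forms an island for QR, so the quantifier is confined to the head noun's restrictor.
So *every witness* cannot raise to a position above *a few composers*.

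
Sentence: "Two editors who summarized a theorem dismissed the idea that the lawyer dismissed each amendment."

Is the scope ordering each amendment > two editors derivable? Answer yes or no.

No

*each amendment* sits inside the complex NP *the idea that the lawyer dismissed each amendment*.
Since the clause is the complement of a nominal head, the CNPC blocks scope extraction.
The inverse ordering *each amendment* > *two editors* is therefore underivable.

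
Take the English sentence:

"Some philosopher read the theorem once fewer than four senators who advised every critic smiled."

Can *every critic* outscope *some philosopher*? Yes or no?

*every critic* sits inside the relative clause *who advised every critic*, which is itself inside the adjunct *once fewer than four senators who advised every critic smiled*.
The quantifier would have to escape first the RC and then the adjunct — two independent island violations.
*every critic* > *some philosopher* would require crossing that boundary, which is illicit.

No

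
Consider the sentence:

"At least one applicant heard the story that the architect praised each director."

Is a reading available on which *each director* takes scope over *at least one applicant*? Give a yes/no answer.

No

*each director* occurs within the complex NP *the story that the architect praised each director*.
Since the clause is the complement of a nominal head, the CNPC blocks scope extraction.
There is no licit LF on which *each director* c-commands *at least one applicant*.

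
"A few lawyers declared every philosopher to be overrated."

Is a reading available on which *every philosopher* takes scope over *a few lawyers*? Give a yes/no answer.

ECM infinitives lack a CP barrier, so *every philosopher* can QR over the matrix subject *a few lawyers*.
QR within a single clause is free, so the lower quantifier may take scope over the higher one.

Yes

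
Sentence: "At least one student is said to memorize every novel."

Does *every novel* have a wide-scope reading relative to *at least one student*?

*every novel* is the object of the infinitival complement of a raising predicate; raising infinitives are transparent for QR, so the two DPs are in effect clausemates.
QR within a single clause is free, so the lower quantifier may take scope over the higher one.
The sentence is scopally ambiguous between *at least one student* > *every novel* and *every novel* > *at least one student*.

Yes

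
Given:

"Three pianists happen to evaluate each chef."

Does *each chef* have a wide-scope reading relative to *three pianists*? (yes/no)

Yes

*each chef* is the object of the infinitival complement of a raising predicate; raising infinitives are transparent for QR, so the two DPs are in effect clausemates.
Ordinary QR to a clause-peripheral position gives the wide-scope LF for the lower DP.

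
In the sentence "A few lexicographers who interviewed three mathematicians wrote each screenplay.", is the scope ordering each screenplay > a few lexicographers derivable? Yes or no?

Although the sentence contains a relative clause (*who interviewed three mathematicians*), *each screenplay* is outside it, in the matrix VP.
Clause-internal QR can adjoin the lower DP above the subject, yielding the inverse reading.

Yes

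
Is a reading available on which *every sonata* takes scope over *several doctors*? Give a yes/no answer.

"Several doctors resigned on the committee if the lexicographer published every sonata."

*every sonata* is embedded in the adjunct clause *if the lexicographer published every sonata*.
Adjunct clauses are scope islands: a quantifier inside an adjunct cannot raise into the matrix clause.
*every sonata* is confined to the island and cannot take scope over *several doctors*.

No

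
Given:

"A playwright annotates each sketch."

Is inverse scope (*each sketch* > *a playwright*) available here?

Both DPs are arguments of the same predicate; there is no clause or island boundary between them.
Nothing blocks QR of the lower DP to a position above the higher one, so inverse scope is available.

Yes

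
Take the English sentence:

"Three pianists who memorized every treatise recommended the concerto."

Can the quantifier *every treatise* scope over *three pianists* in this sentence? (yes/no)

No

The DP *every treatise* is contained in the relative clause *who memorized every treatise*.
Quantifiers inside a relative clause are trapped there; the RC boundary blocks QR.
So *every treatise* cannot raise to a position above *three pianists*.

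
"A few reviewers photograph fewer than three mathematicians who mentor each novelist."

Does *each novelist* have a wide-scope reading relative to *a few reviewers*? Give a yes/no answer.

No

*each novelist* sits inside the relative clause *who mentor each novelist* modifying *fewer than three mathematicians*.
Quantifiers inside a relative clause are trapped there; the RC boundary blocks QR.
So the wide-scope reading for *each novelist* is blocked.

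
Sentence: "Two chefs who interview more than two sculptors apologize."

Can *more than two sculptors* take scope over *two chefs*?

The DP *more than two sculptors* is contained in the relative clause *who interview more than two sculptors*.
A relative clause is a scope island — quantifier raising cannot cross its boundary.
*more than two sculptors* > *two chefs* would require crossing that boundary, which is illicit.

No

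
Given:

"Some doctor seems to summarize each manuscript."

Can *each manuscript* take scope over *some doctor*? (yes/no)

Raising constructions are monoclausal for scope purposes; *each manuscript* is not separated from *some doctor* by any island.
No island intervenes, so both surface and inverse scope are derivable.

Yes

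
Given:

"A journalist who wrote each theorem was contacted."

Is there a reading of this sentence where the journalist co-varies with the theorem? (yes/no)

The described interpretation is the *each theorem* > *a journalist* scoping.
The DP *each theorem* is contained in the relative clause *who wrote each theorem*.
QR out of a relative clause is ruled out by the relative-clause island constraint.
*each theorem* is confined to the island and cannot take scope over *a journalist*.
(Only the surface reading survives: one fixed journalist with respect to all the relevant theorems.)

No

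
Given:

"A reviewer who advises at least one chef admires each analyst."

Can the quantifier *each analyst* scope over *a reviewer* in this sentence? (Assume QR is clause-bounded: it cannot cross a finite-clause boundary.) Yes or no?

The relative clause *who advises at least one chef* modifies *a reviewer*, but *each analyst* is not inside that relative clause — it is an argument of the matrix verb.
With no island boundary between them, the object can take inverse scope over the subject via ordinary QR within the clause.

Yes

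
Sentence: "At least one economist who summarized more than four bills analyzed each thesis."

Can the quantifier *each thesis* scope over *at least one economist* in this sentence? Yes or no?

Yes

*each thesis* is a matrix argument; only *at least one economist* is modified by the relative clause *who summarized more than four bills*, so the RC island is irrelevant to the target quantifier.
Since no island is crossed, the inverse ordering is licensed alongside surface scope.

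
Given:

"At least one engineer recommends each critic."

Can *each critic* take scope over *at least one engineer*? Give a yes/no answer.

Yes

*each critic* and *at least one engineer* are in the same minimal clause.
Since no island is crossed, the inverse ordering is licensed alongside surface scope.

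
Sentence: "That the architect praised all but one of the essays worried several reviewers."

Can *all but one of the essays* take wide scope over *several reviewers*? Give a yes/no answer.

*all but one of the essays* occurs within the sentential subject *that the architect praised all but one of the essays*.
Clausal subjects are scope islands; QR from inside the subject into the matrix is barred.
So *all but one of the essays* cannot raise to a position above *several reviewers*.

No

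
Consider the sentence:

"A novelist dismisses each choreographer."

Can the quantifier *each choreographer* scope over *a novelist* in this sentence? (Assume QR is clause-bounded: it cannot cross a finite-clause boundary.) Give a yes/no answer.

Yes

*a novelist* and *each choreographer* are co-arguments of the matrix verb, with nothing but a clause-internal boundary between them.
Nothing blocks QR of the lower DP to a position above the higher one, so inverse scope is available.
Both orderings are possible: *a novelist* > *each choreographer* and *each choreographer* > *a novelist*.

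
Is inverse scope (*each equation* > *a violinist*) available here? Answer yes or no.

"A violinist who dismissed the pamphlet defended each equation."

Yes

The relative clause *who dismissed the pamphlet* modifies *a violinist*, but *each equation* is not inside that relative clause — it is an argument of the matrix verb.
With no island boundary between them, the object can take inverse scope over the subject via ordinary QR within the clause.
The sentence is scopally ambiguous between *a violinist* > *each equation* and *each equation* > *a violinist*.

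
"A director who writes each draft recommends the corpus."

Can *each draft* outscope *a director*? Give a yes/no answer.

*each draft* occurs within the relative clause *who writes each draft*.
A relative clause is a scope island — quantifier raising cannot cross its boundary.
So *each draft* cannot raise to a position above *a director*.

No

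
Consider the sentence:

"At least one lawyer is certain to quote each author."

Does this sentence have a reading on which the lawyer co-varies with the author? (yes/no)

Yes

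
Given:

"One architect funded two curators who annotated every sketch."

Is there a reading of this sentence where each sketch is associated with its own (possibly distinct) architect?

No

The paraphrase describes the scope ordering *every sketch* > *one architect*.
*every sketch* occurs within the relative clause *who annotated every sketch* modifying *two curators*.
A relative clause is a scope island — quantifier raising cannot cross its boundary.
The inverse ordering *every sketch* > *one architect* is therefore underivable.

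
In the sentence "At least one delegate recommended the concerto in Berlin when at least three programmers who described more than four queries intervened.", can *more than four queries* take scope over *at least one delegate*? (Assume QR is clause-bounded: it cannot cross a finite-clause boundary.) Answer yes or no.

*more than four queries* sits inside the relative clause *who described more than four queries*, which is itself inside the adjunct *when at least three programmers who described more than four queries intervened*.
Nested islands: the RC island is itself inside an adjunct island, so wide scope is doubly excluded.
*more than four queries* is confined to the island and cannot take scope over *at least one delegate*.

No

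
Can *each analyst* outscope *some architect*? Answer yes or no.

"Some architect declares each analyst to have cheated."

Yes

This is an ECM construction: *each analyst* is the infinitival subject, Case-marked by the matrix verb, and the infinitive is transparent for QR.
With no island boundary between them, the object can take inverse scope over the subject via ordinary QR within the clause.
The sentence is scopally ambiguous between *some architect* > *each analyst* and *each analyst* > *some architect*.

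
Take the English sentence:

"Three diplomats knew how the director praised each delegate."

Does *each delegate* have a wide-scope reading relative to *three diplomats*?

*each delegate* occurs within the embedded question *how the director praised each delegate*.
QR across an interrogative CP boundary is ruled out as a wh-island violation.
So the wide-scope reading for *each delegate* is blocked.

No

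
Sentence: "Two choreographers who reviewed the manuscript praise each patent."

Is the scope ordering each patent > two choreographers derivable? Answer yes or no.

The relative clause *who reviewed the manuscript* modifies *two choreographers*, but *each patent* is not inside that relative clause — it is an argument of the matrix verb.
No island intervenes, so both surface and inverse scope are derivable.
Both orderings are possible: *two choreographers* > *each patent* and *each patent* > *two choreographers*.

Yes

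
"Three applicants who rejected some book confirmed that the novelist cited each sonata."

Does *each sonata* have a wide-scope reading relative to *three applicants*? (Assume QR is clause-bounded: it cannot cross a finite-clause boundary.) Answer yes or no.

No

The target quantifier *each sonata* is part of the finite complement clause *that the novelist cited each sonata*.
With QR restricted to its own tensed clause, the embedded quantifier cannot reach a matrix scope position.
*each sonata* > *three applicants* would require crossing that boundary, which is illicit.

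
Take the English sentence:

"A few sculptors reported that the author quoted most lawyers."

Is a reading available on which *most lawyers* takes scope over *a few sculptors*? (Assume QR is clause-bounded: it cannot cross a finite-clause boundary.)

The DP *most lawyers* is contained in the finite complement clause *that the author quoted most lawyers*.
With QR restricted to its own tensed clause, the embedded quantifier cannot reach a matrix scope position.
The inverse ordering *most lawyers* > *a few sculptors* is therefore underivable.

No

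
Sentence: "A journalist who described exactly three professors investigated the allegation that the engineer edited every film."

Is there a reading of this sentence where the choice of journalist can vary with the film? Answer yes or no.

No

The described interpretation is the *every film* > *a journalist* scoping.
Structurally, *every film* is inside the complex NP *the allegation that the engineer edited every film*.
Since the clause is the complement of a nominal head, the CNPC blocks scope extraction.
So *every film* cannot raise high enough to outscope *a journalist*; only the surface ordering *a journalist* > *every film* is available.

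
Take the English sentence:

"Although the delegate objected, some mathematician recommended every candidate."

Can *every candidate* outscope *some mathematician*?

Although there is an adjunct clause, *every candidate* is in the main clause, not inside the adjunct.
Clause-internal QR can adjoin the lower DP above the subject, yielding the inverse reading.

Yes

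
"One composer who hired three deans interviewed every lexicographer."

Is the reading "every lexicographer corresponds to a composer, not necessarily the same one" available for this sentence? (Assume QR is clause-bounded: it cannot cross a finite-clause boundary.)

That reading corresponds to *every lexicographer* > *one composer*.
The RC *who hired three deans* is an island, but *every lexicographer* is not inside it — it is the matrix object, a clausemate of *one composer*.
Since no island is crossed, the inverse ordering is licensed alongside surface scope.

Yes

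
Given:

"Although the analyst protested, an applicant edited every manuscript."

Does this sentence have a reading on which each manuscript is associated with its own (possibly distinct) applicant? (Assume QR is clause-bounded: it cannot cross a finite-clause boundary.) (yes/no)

Yes

This is the *every manuscript* > *an applicant* reading.
Although there is an adjunct clause, *every manuscript* is in the main clause, not inside the adjunct.
No island intervenes, so both surface and inverse scope are derivable.
So *every manuscript* > *an applicant* is among the available readings.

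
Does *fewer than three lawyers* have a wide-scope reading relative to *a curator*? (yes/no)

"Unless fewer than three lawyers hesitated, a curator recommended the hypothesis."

The target quantifier *fewer than three lawyers* is part of the adjunct clause *unless fewer than three lawyers hesitated*.
Adjuncts are opaque for quantifier raising; a quantifier in an adjunct stays inside it.
There is no licit LF on which *fewer than three lawyers* c-commands *a curator*.

No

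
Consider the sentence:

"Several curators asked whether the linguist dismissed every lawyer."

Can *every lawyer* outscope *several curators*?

No

The target quantifier *every lawyer* is part of the embedded question *whether the linguist dismissed every lawyer*.
Embedded wh-clauses are opaque for QR, so the quantifier stays inside the question.
The inverse ordering *every lawyer* > *several curators* is therefore underivable.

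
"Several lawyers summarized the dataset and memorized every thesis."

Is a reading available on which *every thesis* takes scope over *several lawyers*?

No

*every thesis* is embedded in one conjunct of the coordinate structure (*memorized every thesis*).
Coordinate structures are islands for non-across-the-board movement, QR included.
The inverse ordering *every thesis* > *several lawyers* is therefore underivable.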